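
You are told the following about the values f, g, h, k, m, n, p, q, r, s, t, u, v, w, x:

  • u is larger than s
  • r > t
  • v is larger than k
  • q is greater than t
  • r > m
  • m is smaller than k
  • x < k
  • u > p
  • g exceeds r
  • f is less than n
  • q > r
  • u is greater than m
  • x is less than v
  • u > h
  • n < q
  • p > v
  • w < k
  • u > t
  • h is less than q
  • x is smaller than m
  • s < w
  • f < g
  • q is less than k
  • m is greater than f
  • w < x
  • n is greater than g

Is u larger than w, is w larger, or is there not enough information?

w < x and x < m give w < m.
Then m < r extends the chain to r.
Then r < g extends the chain to g.
Then g < n extends the chain to n.
With n < q: w < x < m < r < g < n < q.
With q < k: w < x < m < r < g < n < q < k.
Then k < v extends the chain to v.
Then v < p extends the chain to p.
With p < u: w < x < m < r < g < n < q < k < v < p < u.
So u is larger.

u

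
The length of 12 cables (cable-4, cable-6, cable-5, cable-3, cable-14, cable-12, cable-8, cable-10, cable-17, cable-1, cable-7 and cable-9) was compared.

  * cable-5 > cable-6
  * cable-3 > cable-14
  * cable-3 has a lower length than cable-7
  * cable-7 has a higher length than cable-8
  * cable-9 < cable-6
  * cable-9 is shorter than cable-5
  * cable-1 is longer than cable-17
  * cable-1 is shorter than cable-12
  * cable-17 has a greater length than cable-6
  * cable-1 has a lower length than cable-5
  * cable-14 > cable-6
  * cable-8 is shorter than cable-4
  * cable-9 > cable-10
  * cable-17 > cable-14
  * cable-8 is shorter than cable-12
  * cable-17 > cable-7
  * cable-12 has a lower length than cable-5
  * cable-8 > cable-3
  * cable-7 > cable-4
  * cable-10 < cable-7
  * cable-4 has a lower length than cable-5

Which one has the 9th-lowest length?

cable-17

The consecutive relations fix a unique order: cable-10 < cable-9 < cable-6 < cable-14 < cable-3 < cable-8 < cable-4 < cable-7 < cable-17 < cable-1 < cable-12 < cable-5.
The 9th smallest is cable-17.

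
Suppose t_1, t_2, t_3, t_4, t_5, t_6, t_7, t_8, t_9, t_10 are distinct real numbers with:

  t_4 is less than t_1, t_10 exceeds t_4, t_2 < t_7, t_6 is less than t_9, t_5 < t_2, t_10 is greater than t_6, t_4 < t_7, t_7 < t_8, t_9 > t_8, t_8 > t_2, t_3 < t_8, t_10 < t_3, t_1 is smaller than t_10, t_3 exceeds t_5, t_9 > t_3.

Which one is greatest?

t_9

t_5 is not greatest since t_5 < t_2; t_4 is not greatest since t_4 < t_10; t_6 is not greatest since t_6 < t_10; t_1 is not greatest since t_1 < t_10; t_10 is not greatest since t_10 < t_3; t_3 is not greatest since t_3 < t_8; t_2 is not greatest since t_2 < t_8; t_7 is not greatest since t_7 < t_8; t_8 is not greatest since t_8 < t_9.
Only t_9 has nothing above it, so t_9 is the greatest.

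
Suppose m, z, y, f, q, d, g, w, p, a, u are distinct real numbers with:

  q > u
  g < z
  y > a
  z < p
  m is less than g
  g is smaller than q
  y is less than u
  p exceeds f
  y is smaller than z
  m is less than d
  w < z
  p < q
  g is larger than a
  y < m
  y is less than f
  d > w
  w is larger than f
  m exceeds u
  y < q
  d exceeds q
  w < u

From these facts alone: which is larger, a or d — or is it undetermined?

d

a < y < f < w < u < m < g < z < p < q < d, by transitivity through y, f, w, u, m, g, z, p, q.
So d is larger.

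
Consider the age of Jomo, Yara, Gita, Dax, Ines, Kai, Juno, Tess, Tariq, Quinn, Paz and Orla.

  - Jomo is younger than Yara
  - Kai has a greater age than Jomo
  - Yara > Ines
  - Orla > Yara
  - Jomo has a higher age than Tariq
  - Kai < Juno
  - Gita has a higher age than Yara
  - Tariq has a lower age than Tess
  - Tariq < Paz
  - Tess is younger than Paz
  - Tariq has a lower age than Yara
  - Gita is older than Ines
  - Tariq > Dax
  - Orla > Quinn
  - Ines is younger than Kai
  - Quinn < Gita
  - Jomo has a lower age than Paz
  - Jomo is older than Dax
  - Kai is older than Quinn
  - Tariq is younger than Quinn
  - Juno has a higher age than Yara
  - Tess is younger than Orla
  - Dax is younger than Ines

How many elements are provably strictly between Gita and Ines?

Chaining upward from Ines reaches: Yara, Kai, Juno, Orla.
Chaining downward from Gita reaches: Dax, Tariq, Quinn, Jomo, Yara.
Strictly between Ines and Gita are those in both lists: Yara — 1 element.

1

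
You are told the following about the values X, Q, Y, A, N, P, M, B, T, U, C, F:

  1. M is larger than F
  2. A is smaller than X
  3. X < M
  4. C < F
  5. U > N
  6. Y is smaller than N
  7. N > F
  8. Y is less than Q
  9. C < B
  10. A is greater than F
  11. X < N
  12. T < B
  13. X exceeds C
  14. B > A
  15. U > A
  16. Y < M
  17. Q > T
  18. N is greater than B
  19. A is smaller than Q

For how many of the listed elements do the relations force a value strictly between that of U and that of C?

5

The relations place C below U. An element lies strictly between them when it is forced above C and also forced below U.
Above C: {F, A, X, B, Q, N, M}. Below U: {F, Y, A, X, T, B, N}.
Intersection: {F, A, X, B, N} — 5.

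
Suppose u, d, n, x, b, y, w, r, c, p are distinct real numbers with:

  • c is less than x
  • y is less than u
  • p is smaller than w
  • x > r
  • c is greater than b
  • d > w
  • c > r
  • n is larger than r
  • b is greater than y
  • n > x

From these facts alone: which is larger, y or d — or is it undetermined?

undetermined

Following every chain through y: above y we get u, b, c, x, n.
d is not reached, and no chain runs the other way from d to y.
So the given relations leave the order of y and d undetermined.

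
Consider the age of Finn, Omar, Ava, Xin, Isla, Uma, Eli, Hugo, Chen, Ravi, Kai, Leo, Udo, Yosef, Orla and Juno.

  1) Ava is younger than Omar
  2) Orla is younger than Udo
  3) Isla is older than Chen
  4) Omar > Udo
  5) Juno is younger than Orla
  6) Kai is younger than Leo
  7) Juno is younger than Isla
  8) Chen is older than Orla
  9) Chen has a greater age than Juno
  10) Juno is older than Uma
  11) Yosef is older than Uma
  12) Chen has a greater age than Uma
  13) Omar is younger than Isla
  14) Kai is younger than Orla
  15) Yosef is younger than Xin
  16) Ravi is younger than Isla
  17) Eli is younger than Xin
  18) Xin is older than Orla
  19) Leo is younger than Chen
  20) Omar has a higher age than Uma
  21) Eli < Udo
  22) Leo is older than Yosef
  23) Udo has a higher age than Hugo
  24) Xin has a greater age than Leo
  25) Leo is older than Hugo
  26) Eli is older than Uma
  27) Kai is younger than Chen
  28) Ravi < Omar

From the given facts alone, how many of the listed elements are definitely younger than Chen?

From Chen the given relations immediately reach Uma, Kai, Juno, Leo, Orla.
From those, Hugo, Yosef — 7 in total.
No other element is forced below Chen by the given relations, so the count is 7.

7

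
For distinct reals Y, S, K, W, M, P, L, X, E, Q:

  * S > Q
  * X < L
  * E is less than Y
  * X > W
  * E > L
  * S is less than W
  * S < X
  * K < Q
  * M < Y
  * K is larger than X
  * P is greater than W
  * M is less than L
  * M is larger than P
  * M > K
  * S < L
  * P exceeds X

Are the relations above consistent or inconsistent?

We have X < K stated directly, yet also K < Q < S < W < X by chaining the others — so K < X. Contradiction.

inconsistent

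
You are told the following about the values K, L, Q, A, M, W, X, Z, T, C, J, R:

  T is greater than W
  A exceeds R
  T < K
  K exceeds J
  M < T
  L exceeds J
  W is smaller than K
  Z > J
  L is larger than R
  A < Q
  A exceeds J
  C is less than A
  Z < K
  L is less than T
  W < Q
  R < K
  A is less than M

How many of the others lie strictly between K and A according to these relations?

Chaining upward from A reaches: Q, M, T.
Chaining downward from K reaches: C, J, R, W, Z, L, M, T.
Strictly between A and K are those in both lists: M, T — 2 elements.

2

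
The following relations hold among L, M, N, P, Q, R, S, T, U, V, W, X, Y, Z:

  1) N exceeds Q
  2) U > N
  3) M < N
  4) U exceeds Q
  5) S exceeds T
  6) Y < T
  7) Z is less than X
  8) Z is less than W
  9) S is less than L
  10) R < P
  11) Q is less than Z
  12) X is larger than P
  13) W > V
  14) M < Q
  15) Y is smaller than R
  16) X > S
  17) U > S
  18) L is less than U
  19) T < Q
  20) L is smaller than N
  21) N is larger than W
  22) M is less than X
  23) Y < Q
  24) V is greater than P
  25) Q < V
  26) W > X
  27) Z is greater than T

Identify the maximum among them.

Chaining downward from U: directly below it, S, Q, L, N; then Y, T, M, W; then V, Z, X; then P; then R.
That covers every other element, and nothing is given above U, so U is the maximum.

U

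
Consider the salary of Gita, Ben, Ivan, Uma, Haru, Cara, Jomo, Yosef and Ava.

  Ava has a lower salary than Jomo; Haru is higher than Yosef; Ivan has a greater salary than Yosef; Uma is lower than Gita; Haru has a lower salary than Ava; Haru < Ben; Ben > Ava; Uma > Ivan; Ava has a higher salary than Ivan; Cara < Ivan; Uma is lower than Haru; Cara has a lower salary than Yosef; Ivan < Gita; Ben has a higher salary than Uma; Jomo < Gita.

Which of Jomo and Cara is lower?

Cara

Cara < Yosef and Yosef < Ivan give Cara < Ivan.
Then Ivan < Uma extends the chain to Uma.
With Uma < Haru: Cara < Yosef < Ivan < Uma < Haru.
With Haru < Ava: Cara < Yosef < Ivan < Uma < Haru < Ava.
With Ava < Jomo: Cara < Yosef < Ivan < Uma < Haru < Ava < Jomo.
So Cara < Jomo; Cara is the lower of the two.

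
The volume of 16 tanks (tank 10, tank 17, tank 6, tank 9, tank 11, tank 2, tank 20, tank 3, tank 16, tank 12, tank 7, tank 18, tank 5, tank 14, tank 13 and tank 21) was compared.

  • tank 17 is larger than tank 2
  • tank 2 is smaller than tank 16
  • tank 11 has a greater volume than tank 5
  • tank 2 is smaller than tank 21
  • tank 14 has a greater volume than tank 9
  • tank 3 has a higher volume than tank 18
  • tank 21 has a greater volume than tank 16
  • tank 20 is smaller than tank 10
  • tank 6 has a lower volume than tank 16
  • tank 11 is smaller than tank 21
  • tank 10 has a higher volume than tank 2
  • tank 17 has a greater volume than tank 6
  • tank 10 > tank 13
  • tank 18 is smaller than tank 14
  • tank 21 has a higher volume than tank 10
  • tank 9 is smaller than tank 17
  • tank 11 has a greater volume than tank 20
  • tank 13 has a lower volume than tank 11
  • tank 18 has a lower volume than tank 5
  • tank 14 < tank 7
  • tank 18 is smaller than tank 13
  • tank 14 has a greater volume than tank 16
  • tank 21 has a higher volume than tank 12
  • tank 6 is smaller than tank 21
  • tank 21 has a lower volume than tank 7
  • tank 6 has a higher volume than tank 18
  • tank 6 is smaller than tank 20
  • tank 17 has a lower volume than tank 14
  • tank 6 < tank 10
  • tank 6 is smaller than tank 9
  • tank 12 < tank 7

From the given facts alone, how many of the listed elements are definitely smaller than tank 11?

The elements the relations force below tank 11 are tank 18, tank 6, tank 13, tank 5, tank 20 — no chain reaches any other.
That is 5.

5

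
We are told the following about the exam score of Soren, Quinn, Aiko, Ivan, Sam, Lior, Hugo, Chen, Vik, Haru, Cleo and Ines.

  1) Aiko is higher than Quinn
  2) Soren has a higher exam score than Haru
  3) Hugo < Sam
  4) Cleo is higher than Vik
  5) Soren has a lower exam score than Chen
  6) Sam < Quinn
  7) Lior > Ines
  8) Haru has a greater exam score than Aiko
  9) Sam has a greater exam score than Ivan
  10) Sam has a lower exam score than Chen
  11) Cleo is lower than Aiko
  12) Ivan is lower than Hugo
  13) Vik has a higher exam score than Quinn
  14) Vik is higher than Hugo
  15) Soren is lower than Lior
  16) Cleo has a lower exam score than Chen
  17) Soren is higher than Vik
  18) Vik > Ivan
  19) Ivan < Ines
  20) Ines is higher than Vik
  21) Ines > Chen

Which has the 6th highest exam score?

Aiko

The consecutive relations fix a unique order: Ivan < Hugo < Sam < Quinn < Vik < Cleo < Aiko < Haru < Soren < Chen < Ines < Lior.
Counting 6 from the largest end gives Aiko.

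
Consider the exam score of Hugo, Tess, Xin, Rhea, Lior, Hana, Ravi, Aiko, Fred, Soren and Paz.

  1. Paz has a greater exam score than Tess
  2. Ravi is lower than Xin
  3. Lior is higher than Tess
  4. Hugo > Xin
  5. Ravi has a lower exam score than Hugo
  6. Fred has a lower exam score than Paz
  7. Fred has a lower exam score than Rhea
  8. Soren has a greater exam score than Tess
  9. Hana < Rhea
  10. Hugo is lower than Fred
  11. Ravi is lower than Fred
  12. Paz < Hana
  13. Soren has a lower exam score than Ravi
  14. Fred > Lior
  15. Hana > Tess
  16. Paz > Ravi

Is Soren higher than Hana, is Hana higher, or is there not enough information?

Chaining the given relations: Soren < Ravi < Xin < Hugo < Fred < Paz < Hana.
So Hana is higher.

Hana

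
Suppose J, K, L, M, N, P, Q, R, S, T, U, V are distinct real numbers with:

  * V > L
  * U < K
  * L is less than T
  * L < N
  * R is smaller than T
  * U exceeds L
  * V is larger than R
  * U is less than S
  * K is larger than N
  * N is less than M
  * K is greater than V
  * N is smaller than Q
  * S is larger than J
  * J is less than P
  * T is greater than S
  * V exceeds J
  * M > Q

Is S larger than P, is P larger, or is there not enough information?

Following every chain through P: below P we get J.
S is not reached, and no chain runs the other way from S to P.
So the given relations leave the order of P and S undetermined.

undetermined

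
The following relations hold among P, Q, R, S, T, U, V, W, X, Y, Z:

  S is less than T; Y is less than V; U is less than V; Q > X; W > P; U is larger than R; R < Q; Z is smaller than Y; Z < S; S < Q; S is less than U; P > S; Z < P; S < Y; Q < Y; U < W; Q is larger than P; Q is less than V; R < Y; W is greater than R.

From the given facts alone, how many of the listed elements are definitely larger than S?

From S the given relations immediately reach P, Q, Y, U, T.
From those, W, V — 7 in total.
Nothing else is reachable above S; 7 in all.

7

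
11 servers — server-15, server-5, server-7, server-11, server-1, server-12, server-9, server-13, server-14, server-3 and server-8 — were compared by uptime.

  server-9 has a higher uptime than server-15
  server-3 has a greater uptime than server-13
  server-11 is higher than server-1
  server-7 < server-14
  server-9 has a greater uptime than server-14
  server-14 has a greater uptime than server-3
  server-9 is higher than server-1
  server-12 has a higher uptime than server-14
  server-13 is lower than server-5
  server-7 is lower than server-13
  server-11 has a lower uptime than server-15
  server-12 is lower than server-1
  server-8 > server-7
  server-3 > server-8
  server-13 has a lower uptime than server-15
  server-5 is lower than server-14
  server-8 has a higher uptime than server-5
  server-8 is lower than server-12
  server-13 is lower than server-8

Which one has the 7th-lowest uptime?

Piecing the relations together gives one ordering: server-7 < server-13 < server-5 < server-8 < server-3 < server-14 < server-12 < server-1 < server-11 < server-15 < server-9.
Counting 7 from the smallest end gives server-12.

server-12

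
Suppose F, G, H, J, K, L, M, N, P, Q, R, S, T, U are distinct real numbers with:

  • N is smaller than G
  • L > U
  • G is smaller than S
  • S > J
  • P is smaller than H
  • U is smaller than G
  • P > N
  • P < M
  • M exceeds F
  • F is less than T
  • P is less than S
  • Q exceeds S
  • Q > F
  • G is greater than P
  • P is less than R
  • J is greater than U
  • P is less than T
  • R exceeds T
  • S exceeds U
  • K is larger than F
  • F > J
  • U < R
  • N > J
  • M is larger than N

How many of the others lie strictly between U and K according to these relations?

The relations place U below K. An element lies strictly between them when it is forced above U and also forced below K.
Above U: {J, F, N, P, T, G, M, R, S, H, L, Q}. Below K: {J, F}.
Intersection: {J, F} — 2.

2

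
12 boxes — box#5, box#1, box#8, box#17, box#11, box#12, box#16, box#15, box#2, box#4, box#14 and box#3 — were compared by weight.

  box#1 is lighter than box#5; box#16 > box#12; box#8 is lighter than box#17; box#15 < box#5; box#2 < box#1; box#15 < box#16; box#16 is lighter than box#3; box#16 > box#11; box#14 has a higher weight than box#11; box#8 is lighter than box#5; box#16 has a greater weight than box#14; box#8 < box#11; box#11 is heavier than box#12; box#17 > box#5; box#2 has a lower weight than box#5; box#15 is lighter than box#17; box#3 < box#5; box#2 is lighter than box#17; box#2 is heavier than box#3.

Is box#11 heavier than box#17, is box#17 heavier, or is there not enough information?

box#17

box#11 < box#14 and box#14 < box#16 give box#11 < box#16.
Then box#16 < box#3 extends the chain to box#3.
Then box#3 < box#2 extends the chain to box#2.
Then box#2 < box#1 extends the chain to box#1.
With box#1 < box#5: box#11 < box#14 < box#16 < box#3 < box#2 < box#1 < box#5.
With box#5 < box#17: box#11 < box#14 < box#16 < box#3 < box#2 < box#1 < box#5 < box#17.
So box#17 is heavier.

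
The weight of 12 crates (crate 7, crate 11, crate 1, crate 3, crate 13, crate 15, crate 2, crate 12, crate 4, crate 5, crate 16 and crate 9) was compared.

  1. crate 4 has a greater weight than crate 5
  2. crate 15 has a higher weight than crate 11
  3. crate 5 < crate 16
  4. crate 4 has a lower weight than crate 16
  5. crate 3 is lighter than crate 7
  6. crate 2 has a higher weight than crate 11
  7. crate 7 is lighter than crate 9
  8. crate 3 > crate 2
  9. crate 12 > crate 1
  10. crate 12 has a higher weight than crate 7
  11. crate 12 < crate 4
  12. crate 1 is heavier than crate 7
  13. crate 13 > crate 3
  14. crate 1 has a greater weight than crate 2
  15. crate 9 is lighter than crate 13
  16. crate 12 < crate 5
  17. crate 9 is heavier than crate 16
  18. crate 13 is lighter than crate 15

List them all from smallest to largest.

Nothing is placed below crate 11, so it is least; from there crate 11 < crate 2; crate 2 < crate 3; crate 3 < crate 7; crate 7 < crate 1; crate 1 < crate 12; crate 12 < crate 5; crate 5 < crate 4; crate 4 < crate 16; crate 16 < crate 9; crate 9 < crate 13; crate 13 < crate 15, each given directly.

crate 11 < crate 2 < crate 3 < crate 7 < crate 1 < crate 12 < crate 5 < crate 4 < crate 16 < crate 9 < crate 13 < crate 15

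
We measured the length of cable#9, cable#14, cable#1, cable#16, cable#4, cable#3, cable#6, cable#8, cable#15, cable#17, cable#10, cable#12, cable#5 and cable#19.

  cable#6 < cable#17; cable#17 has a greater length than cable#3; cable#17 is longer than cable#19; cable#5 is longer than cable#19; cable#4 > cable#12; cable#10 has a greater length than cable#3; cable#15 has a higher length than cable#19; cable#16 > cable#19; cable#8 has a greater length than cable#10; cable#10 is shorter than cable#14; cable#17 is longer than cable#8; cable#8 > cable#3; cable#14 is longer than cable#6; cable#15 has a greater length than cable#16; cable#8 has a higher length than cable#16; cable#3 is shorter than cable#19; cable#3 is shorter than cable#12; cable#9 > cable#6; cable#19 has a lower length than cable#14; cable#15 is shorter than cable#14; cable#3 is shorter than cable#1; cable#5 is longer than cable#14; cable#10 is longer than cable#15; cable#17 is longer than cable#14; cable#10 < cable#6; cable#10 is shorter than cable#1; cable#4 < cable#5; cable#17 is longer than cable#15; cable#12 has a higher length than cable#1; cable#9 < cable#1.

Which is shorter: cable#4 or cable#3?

cable#3 < cable#19 and cable#19 < cable#16 give cable#3 < cable#16.
With cable#16 < cable#15: cable#3 < cable#19 < cable#16 < cable#15.
With cable#15 < cable#10: cable#3 < cable#19 < cable#16 < cable#15 < cable#10.
With cable#10 < cable#6: cable#3 < cable#19 < cable#16 < cable#15 < cable#10 < cable#6.
With cable#6 < cable#9: cable#3 < cable#19 < cable#16 < cable#15 < cable#10 < cable#6 < cable#9.
With cable#9 < cable#1: cable#3 < cable#19 < cable#16 < cable#15 < cable#10 < cable#6 < cable#9 < cable#1.
With cable#1 < cable#12: cable#3 < cable#19 < cable#16 < cable#15 < cable#10 < cable#6 < cable#9 < cable#1 < cable#12.
With cable#12 < cable#4: cable#3 < cable#19 < cable#16 < cable#15 < cable#10 < cable#6 < cable#9 < cable#1 < cable#12 < cable#4.
So cable#3 < cable#4; cable#3 is the shorter of the two.

cable#3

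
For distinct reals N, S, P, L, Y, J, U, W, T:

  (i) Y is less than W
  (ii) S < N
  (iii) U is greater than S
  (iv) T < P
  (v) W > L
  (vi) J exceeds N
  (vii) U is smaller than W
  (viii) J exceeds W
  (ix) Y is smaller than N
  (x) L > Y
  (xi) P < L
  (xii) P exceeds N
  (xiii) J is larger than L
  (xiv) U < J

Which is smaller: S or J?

S < N and N < P give S < P.
Then P < L extends the chain to L.
Then L < W extends the chain to W.
With W < J: S < N < P < L < W < J.
So S < J; S is the smaller of the two.

S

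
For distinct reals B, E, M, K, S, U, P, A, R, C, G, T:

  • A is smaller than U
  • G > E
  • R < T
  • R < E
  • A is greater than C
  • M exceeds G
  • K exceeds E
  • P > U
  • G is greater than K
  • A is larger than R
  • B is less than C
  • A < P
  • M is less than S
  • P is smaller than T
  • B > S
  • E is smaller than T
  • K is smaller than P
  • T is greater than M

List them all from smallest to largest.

Each adjacent pair is fixed by a given relation: R < E; E < K; K < G; G < M; M < S; S < B; B < C; C < A; A < U; U < P; P < T. Chaining them end to end gives the full order.

R < E < K < G < M < S < B < C < A < U < P < T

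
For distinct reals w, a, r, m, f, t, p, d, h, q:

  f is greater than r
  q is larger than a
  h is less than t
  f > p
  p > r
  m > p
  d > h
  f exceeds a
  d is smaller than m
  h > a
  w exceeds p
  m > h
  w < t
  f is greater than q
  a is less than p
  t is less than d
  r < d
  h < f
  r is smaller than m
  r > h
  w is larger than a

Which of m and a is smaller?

Link the given pairs in sequence: a < h; h < r; r < p; p < w; w < t; t < d; d < m.
Together: a < h < r < p < w < t < d < m.
So a < m; a is the smaller of the two.

a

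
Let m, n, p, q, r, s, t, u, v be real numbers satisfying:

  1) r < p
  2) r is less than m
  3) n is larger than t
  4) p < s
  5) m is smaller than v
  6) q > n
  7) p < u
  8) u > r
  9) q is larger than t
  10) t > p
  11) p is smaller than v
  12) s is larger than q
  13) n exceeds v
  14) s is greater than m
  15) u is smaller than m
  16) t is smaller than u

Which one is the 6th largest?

u

Piecing the relations together gives one ordering: r < p < t < u < m < v < n < q < s.
The 6th largest is u.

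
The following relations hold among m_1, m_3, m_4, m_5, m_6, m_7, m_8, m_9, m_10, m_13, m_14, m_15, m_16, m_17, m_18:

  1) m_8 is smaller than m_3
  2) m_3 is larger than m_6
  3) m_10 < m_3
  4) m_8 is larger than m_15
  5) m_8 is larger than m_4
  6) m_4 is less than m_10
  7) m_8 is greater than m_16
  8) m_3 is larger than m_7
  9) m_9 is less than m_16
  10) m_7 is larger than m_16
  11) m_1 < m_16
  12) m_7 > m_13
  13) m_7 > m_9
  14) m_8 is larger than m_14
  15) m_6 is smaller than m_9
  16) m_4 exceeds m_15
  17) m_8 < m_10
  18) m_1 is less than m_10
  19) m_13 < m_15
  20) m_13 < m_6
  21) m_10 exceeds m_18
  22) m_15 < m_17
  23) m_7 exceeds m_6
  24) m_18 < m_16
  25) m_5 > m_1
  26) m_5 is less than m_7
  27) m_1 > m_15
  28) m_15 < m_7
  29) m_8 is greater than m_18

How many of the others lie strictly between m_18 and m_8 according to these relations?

Chaining upward from m_18 reaches: m_16, m_7, m_10, m_3.
Chaining downward from m_8 reaches: m_13, m_15, m_1, m_6, m_4, m_9, m_14, m_16.
Strictly between m_18 and m_8 are those in both lists: m_16 — 1 element.

1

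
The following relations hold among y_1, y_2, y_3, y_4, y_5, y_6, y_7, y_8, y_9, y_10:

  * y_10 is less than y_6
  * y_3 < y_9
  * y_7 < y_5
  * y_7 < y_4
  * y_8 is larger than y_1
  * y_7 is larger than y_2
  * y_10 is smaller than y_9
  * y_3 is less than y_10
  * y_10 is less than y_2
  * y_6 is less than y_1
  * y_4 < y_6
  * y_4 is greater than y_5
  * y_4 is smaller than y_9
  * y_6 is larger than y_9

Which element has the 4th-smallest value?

y_7

The consecutive relations fix a unique order: y_3 < y_10 < y_2 < y_7 < y_5 < y_4 < y_9 < y_6 < y_1 < y_8.
Counting 4 from the smallest end gives y_7.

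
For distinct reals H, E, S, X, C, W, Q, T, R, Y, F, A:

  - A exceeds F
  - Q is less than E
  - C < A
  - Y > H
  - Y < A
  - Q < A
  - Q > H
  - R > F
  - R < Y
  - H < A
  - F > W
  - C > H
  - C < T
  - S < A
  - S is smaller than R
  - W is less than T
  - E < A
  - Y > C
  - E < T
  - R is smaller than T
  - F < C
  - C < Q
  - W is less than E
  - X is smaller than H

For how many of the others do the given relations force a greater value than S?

The elements the relations force above S are R, Y, A, T — no chain reaches any other.
That is 4.

4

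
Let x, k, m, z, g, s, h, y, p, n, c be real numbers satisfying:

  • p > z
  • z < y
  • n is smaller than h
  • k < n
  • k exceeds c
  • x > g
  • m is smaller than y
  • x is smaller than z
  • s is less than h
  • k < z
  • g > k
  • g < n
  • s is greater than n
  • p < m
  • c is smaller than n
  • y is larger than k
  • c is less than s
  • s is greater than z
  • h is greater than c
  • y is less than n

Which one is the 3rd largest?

n

Chaining the given pairs: c < k < g < x < z < p < m < y < n < s < h.
Counting 3 from the largest end gives n.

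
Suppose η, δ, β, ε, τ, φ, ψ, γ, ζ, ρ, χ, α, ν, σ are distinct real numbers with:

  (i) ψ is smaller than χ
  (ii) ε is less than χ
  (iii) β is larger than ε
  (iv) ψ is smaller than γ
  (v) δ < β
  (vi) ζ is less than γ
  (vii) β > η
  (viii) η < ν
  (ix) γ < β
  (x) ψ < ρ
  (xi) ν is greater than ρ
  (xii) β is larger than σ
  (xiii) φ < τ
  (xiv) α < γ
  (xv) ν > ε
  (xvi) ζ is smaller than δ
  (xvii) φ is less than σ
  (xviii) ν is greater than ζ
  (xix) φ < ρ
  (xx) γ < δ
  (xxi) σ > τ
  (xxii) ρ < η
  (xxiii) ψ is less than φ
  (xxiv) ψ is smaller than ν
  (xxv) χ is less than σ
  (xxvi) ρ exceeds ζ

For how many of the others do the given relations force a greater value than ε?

4

From ε the given relations immediately reach χ, ν, β.
From those, σ — 4 in total.
No other element is forced above ε by the given relations, so the count is 4.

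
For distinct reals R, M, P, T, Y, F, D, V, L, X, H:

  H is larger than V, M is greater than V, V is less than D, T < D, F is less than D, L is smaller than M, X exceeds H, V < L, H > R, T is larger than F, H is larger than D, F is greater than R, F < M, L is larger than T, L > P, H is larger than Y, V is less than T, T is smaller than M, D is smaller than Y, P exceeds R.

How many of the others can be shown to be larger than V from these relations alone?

7

The elements the relations force above V are T, D, L, Y, M, H, X — no chain reaches any other.
That is 7.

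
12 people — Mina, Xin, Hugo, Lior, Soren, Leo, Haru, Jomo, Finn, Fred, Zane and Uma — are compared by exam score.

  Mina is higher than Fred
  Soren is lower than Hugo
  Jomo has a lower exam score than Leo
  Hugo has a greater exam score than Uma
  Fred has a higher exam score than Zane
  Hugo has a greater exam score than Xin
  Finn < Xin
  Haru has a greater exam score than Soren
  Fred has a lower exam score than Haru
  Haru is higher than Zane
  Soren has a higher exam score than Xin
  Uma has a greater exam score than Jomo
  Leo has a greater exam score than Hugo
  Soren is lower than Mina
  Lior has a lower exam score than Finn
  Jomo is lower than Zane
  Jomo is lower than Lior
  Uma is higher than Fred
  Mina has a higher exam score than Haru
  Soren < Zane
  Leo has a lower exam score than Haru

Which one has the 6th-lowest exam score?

Zane

Chaining the given pairs: Jomo < Lior < Finn < Xin < Soren < Zane < Fred < Uma < Hugo < Leo < Haru < Mina.
Counting 6 from the smallest end gives Zane.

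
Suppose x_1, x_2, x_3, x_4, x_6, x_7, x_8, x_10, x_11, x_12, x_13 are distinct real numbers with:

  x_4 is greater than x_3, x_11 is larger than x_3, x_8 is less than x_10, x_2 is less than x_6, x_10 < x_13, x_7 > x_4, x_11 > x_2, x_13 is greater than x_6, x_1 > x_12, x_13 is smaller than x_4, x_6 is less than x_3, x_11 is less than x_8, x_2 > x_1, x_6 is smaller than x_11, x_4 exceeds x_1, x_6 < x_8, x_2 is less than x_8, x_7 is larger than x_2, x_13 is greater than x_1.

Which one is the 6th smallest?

Piecing the relations together gives one ordering: x_12 < x_1 < x_2 < x_6 < x_3 < x_11 < x_8 < x_10 < x_13 < x_4 < x_7.
The 6th smallest is x_11.

x_11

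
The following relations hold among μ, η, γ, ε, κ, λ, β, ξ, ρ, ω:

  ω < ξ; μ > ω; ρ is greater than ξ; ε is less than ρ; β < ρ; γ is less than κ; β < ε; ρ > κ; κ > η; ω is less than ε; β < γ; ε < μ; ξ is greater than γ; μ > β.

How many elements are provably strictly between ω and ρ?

2

Chaining upward from ω reaches: ξ, ε, μ.
Chaining downward from ρ reaches: β, η, γ, κ, ξ, ε.
Strictly between ω and ρ are those in both lists: ξ, ε — 2 elements.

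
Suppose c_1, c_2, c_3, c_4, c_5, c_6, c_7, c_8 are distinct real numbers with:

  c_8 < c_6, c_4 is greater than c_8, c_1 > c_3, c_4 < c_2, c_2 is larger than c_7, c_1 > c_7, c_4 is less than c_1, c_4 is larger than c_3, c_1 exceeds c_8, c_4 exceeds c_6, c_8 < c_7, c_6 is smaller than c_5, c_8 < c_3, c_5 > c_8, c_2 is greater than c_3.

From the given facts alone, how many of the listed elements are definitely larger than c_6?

4

Directly above c_6: c_4, c_5.
One step further: c_2, c_1 (4 so far).
Nothing else is reachable above c_6; 4 in all.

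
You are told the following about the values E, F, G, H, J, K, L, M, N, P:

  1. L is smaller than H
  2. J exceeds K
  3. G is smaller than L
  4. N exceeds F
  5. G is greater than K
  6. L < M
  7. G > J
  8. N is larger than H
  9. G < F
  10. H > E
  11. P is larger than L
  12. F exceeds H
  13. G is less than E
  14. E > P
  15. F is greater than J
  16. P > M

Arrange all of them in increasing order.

K < J < G < L < M < P < E < H < F < N

Each adjacent pair is fixed by a given relation: K < J; J < G; G < L; L < M; M < P; P < E; E < H; H < F; F < N. Chaining them end to end gives the full order.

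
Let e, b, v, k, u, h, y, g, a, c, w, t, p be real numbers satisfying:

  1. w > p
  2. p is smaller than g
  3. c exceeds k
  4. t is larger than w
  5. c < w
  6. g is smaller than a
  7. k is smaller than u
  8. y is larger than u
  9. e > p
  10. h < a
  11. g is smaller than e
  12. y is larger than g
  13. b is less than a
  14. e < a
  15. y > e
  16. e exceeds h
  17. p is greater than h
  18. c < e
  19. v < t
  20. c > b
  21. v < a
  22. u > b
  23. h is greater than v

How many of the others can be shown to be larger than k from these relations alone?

From k the given relations immediately reach c, u.
From those, w, e, y — 5 in total.
From those, t, a — 7 in total.
Nothing else is reachable above k; 7 in all.

7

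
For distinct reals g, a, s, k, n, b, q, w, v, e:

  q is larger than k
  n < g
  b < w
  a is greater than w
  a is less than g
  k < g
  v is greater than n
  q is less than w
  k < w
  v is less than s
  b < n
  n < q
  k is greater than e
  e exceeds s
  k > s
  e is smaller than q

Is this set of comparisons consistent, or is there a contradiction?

consistent

The single ordering b < n < v < s < e < k < q < w < a < g satisfies every listed relation, so no contradiction arises.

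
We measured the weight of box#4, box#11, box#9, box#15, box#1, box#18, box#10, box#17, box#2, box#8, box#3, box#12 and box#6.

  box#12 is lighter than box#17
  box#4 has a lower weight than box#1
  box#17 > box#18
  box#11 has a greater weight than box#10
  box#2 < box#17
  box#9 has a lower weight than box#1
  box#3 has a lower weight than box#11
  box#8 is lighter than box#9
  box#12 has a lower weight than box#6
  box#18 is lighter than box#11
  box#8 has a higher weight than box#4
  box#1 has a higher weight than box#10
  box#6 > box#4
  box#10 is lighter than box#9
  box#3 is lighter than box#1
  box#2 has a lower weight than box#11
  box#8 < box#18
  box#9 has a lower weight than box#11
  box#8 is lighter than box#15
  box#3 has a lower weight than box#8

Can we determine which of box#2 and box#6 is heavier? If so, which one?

undetermined

Following every chain through box#2: above box#2 we get box#17, box#11.
box#6 is not reached, and no chain runs the other way from box#6 to box#2.
So the given relations leave the order of box#2 and box#6 undetermined.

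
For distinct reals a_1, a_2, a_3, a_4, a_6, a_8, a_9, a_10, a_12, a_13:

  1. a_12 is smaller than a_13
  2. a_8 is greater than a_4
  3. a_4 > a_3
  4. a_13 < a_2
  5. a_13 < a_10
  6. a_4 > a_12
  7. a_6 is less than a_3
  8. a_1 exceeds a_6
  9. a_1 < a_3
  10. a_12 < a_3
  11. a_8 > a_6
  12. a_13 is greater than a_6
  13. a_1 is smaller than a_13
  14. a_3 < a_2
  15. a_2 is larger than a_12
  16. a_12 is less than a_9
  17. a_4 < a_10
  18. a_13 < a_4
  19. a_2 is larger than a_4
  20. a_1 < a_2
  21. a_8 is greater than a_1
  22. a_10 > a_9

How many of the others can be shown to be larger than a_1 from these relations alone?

The elements the relations force above a_1 are a_13, a_3, a_4, a_10, a_8, a_2 — no chain reaches any other.
That is 6.

6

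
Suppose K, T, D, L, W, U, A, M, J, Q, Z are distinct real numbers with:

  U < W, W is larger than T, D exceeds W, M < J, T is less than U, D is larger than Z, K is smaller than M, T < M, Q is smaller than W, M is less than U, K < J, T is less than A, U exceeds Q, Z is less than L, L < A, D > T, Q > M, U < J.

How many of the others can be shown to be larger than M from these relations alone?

From M the given relations immediately reach Q, U, J.
From those, W — 4 in total.
From those, D — 5 in total.
Nothing else is reachable above M; 5 in all.

5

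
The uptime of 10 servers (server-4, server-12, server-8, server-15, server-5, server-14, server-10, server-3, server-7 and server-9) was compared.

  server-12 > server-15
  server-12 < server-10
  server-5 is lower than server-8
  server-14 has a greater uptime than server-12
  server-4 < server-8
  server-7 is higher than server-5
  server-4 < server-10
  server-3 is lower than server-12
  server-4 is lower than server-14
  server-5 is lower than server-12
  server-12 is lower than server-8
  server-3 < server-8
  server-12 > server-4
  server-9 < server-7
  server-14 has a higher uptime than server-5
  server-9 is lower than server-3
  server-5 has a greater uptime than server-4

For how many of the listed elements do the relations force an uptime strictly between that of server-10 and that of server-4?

2

Chaining upward from server-4 reaches: server-5, server-12, server-14, server-8, server-7.
Chaining downward from server-10 reaches: server-9, server-5, server-3, server-15, server-12.
Strictly between server-4 and server-10 are those in both lists: server-5, server-12 — 2 elements.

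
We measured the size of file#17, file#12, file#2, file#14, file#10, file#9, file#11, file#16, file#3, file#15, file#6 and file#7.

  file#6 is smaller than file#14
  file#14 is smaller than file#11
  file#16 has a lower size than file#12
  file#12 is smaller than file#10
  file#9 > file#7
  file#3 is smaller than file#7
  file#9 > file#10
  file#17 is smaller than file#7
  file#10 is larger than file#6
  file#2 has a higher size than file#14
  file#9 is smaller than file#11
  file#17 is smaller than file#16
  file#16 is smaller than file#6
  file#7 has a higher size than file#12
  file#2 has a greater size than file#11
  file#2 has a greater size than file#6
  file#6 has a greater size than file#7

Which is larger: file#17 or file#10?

file#17 < file#16 and file#16 < file#12 give file#17 < file#12.
With file#12 < file#7: file#17 < file#16 < file#12 < file#7.
With file#7 < file#6: file#17 < file#16 < file#12 < file#7 < file#6.
Then file#6 < file#10 extends the chain to file#10.
So file#17 < file#10; file#10 is the larger of the two.

file#10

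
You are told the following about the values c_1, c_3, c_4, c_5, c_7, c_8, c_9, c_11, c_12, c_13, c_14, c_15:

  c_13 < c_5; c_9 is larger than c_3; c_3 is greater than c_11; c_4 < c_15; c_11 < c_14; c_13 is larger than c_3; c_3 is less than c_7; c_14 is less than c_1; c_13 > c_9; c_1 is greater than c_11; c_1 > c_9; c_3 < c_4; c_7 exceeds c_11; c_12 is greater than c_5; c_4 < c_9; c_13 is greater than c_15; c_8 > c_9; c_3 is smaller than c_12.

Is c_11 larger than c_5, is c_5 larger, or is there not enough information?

c_5

Link the given pairs in sequence: c_11 < c_3; c_3 < c_4; c_4 < c_15; c_15 < c_13; c_13 < c_5.
Chaining these gives c_11 < c_3 < c_4 < c_15 < c_13 < c_5.
So c_5 is larger.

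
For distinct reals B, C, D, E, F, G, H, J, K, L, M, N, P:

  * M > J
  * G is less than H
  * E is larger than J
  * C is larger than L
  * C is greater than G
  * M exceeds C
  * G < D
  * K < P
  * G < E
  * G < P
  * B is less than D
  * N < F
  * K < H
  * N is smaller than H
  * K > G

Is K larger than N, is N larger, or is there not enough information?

Following every chain through K: above K we get H, P; below K we get G.
N is not reached, and no chain runs the other way from N to K.
So the given relations leave the order of K and N undetermined.

undetermined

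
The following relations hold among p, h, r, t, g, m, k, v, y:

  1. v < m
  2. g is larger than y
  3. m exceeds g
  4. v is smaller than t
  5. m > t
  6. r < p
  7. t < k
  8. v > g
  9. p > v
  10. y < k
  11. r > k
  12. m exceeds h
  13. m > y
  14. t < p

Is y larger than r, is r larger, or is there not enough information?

y < g < v < t < k < r, by transitivity through g, v, t, k.
So r is larger.

r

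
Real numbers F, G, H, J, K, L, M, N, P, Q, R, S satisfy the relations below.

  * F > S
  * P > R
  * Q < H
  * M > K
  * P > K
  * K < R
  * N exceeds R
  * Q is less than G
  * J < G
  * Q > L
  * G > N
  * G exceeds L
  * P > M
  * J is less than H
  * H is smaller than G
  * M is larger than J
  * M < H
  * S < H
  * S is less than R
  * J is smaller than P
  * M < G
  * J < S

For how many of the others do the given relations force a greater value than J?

8

From J the given relations immediately reach S, M, P, H, G.
From those, R, F — 7 in total.
From those, N — 8 in total.
No other element is forced above J by the given relations, so the count is 8.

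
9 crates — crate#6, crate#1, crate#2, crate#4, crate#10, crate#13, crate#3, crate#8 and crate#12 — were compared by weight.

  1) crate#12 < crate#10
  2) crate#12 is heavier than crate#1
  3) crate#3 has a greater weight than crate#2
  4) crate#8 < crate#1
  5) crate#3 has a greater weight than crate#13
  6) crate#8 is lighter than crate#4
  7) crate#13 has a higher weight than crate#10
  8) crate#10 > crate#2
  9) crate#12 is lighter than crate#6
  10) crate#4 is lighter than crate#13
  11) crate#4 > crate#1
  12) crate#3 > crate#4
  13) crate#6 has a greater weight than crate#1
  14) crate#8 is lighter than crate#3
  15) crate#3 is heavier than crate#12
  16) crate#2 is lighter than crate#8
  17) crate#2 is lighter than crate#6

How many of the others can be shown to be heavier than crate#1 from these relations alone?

From crate#1 the given relations immediately reach crate#12, crate#4, crate#6.
From those, crate#10, crate#13, crate#3 — 6 in total.
No other element is forced above crate#1 by the given relations, so the count is 6.

6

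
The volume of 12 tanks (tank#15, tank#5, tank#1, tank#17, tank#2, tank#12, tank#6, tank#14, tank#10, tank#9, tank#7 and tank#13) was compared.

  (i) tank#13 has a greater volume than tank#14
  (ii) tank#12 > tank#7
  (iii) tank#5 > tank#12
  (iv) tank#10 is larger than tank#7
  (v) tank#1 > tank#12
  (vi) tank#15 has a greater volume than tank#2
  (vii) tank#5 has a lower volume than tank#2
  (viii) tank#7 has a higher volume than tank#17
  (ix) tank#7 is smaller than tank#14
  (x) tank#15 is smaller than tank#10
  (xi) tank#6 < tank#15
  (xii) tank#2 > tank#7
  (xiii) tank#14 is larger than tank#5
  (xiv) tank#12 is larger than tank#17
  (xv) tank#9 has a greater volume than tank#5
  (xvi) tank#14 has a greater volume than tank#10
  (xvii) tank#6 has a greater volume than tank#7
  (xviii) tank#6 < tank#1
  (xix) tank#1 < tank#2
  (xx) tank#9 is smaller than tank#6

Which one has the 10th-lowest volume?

The consecutive relations fix a unique order: tank#17 < tank#7 < tank#12 < tank#5 < tank#9 < tank#6 < tank#1 < tank#2 < tank#15 < tank#10 < tank#14 < tank#13.
The 10th smallest is tank#10.

tank#10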